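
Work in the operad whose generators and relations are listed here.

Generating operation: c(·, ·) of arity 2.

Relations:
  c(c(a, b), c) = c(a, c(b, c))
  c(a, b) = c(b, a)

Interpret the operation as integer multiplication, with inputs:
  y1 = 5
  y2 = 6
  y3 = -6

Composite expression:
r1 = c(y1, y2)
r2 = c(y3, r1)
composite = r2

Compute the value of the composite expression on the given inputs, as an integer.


-180

c(y1, y2) = 30
c(y3, c(y1, y2)) = -180


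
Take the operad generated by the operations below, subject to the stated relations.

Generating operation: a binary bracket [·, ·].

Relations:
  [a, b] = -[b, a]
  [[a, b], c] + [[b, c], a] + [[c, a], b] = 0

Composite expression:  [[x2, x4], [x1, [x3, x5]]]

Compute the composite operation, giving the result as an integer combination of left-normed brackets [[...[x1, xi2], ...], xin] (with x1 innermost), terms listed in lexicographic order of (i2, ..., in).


Antisymmetry and Jacobi reduce to x1-anchored left-normed brackets.
Composite bracket: [[x2, x4], [x1, [x3, x5]]]
Expanding via [a, b] = ab - ba: 16 signed words (2^4 = 16).
Coefficients come from the x1-initial words:
  sign of x1x3x5x2x4 is -1, so it contributes -[[[[x1, x3], x5], x2], x4]
  sign of x1x3x5x4x2 is +1, so it contributes +[[[[x1, x3], x5], x4], x2]
  sign of x1x5x3x2x4 is +1, so it contributes +[[[[x1, x5], x3], x2], x4]
  sign of x1x5x3x4x2 is -1, so it contributes -[[[[x1, x5], x3], x4], x2]

-[[[[x1, x3], x5], x2], x4] + [[[[x1, x3], x5], x4], x2] + [[[[x1, x5], x3], x2], x4] - [[[[x1, x5], x3], x4], x2]


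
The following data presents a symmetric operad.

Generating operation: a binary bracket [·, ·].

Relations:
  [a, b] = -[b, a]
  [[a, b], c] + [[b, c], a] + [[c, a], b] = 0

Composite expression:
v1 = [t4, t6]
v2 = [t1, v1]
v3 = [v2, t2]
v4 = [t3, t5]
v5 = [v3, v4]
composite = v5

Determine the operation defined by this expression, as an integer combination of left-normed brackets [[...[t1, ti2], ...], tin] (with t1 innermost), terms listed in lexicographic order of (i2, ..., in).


Left-normed coefficients sit on the t1-initial expansion words.
Composite bracket: [[[t1, [t4, t6]], t2], [t3, t5]]
Expanding via [a, b] = ab - ba: 32 signed words (2^5 = 32).
Keep just the words that open with t1:
  from t1t4t6t2t3t5, sign +1: term +[[[[[t1, t4], t6], t2], t3], t5]
  from t1t4t6t2t5t3, sign -1: term -[[[[[t1, t4], t6], t2], t5], t3]
  from t1t6t4t2t3t5, sign -1: term -[[[[[t1, t6], t4], t2], t3], t5]
  from t1t6t4t2t5t3, sign +1: term +[[[[[t1, t6], t4], t2], t5], t3]

[[[[[t1, t4], t6], t2], t3], t5] - [[[[[t1, t4], t6], t2], t5], t3] - [[[[[t1, t6], t4], t2], t3], t5] + [[[[[t1, t6], t4], t2], t5], t3]


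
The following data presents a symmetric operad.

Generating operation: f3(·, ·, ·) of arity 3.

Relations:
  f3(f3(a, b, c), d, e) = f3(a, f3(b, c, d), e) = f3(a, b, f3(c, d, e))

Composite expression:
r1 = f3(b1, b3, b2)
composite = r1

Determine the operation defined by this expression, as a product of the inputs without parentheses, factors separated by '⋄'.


b1 ⋄ b3 ⋄ b2

All parenthesizations of f3 agree; list the b-inputs left to right.
f3(b1, b3, b2) unparenthesizes to b1 ⋄ b3 ⋄ b2


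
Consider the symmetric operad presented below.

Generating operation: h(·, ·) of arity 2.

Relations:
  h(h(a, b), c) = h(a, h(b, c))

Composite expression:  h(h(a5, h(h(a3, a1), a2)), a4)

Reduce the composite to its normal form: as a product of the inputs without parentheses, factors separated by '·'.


a5 · a3 · a1 · a2 · a4

Every regrouping of h is equal, so read the a-inputs in written order.
h(a3, a1) collapses to a3 · a1
h(h(a3, a1), a2) collapses to a3 · a1 · a2
h(a5, h(h(a3, a1), a2)) collapses to a5 · a3 · a1 · a2
h(h(a5, h(h(a3, a1), a2)), a4) collapses to a5 · a3 · a1 · a2 · a4


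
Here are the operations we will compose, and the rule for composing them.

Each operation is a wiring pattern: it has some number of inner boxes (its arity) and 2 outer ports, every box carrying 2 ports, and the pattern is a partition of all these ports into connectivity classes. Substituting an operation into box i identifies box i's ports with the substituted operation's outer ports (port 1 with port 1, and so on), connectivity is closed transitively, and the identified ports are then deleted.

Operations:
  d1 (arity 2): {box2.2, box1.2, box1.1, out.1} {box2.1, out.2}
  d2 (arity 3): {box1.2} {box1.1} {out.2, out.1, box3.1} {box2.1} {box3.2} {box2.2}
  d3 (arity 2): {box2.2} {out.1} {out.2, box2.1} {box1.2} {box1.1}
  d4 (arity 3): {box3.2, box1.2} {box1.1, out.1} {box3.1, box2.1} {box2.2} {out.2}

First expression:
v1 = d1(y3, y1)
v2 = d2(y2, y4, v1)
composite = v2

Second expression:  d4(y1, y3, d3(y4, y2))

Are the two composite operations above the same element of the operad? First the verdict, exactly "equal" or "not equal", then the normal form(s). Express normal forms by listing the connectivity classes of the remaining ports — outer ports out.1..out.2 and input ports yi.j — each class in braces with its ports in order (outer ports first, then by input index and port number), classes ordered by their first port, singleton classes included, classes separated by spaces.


not equal: they reduce to {out.1, out.2, y1.2, y3.1, y3.2} {y1.1} {y2.1} {y2.2} {y4.1} {y4.2} and {out.1, y1.1} {out.2} {y1.2, y2.1} {y2.2} {y3.1} {y3.2} {y4.1} {y4.2}

The first composite normalizes to {out.1, out.2, y1.2, y3.1, y3.2} {y1.1} {y2.1} {y2.2} {y4.1} {y4.2}
The second composite normalizes to {out.1, y1.1} {out.2} {y1.2, y2.1} {y2.2} {y3.1} {y3.2} {y4.1} {y4.2}
They disagree, so not equal.


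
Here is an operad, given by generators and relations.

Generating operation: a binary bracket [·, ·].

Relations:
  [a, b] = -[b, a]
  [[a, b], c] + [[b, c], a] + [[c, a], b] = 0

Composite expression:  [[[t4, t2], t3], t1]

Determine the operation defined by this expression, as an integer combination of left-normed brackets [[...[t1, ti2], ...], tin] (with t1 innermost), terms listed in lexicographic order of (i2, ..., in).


[[[t1, t2], t4], t3] - [[[t1, t3], t2], t4] + [[[t1, t3], t4], t2] - [[[t1, t4], t2], t3]

Expand each bracket as ab - ba; the t1-initial words give the coefficients.
Composite bracket: [[[t4, t2], t3], t1]
The bracket unfolds into 8 signed words via [a, b] = ab - ba (2^3 = 8).
Words beginning with t1 determine it all:
  t1t2t4t3 appears with sign +1, giving the term +[[[t1, t2], t4], t3]
  t1t3t2t4 appears with sign -1, giving the term -[[[t1, t3], t2], t4]
  t1t3t4t2 appears with sign +1, giving the term +[[[t1, t3], t4], t2]
  t1t4t2t3 appears with sign -1, giving the term -[[[t1, t4], t2], t3]


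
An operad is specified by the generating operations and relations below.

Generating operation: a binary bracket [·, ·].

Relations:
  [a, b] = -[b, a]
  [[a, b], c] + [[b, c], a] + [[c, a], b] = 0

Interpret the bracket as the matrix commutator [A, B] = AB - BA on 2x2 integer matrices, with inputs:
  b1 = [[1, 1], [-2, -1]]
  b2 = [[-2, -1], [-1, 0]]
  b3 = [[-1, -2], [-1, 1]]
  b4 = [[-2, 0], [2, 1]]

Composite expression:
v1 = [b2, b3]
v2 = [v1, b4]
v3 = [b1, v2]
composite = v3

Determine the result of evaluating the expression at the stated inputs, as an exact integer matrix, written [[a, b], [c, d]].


[[16, 4], [-24, -16]]


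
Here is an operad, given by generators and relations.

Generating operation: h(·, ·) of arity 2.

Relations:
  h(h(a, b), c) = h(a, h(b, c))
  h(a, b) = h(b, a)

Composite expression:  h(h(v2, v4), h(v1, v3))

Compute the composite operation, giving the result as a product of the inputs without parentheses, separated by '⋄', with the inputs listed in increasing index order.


v1 ⋄ v2 ⋄ v3 ⋄ v4

Shape and order are irrelevant to h; the v-input set decides.
h(v2, v4) flattens to v2 ⋄ v4
h(v1, v3) flattens to v1 ⋄ v3
h(h(v2, v4), h(v1, v3)) flattens to v2 ⋄ v4 ⋄ v1 ⋄ v3
sorting the factors by input index: v1 ⋄ v2 ⋄ v3 ⋄ v4


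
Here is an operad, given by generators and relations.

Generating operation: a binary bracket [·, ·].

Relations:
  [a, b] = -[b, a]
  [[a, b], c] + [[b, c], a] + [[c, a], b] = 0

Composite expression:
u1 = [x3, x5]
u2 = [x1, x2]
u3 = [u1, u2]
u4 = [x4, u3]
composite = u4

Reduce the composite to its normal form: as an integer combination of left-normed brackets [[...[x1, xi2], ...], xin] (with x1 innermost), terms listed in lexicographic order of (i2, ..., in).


Expand each bracket as ab - ba; the x1-initial words give the coefficients.
Composite bracket: [x4, [[x3, x5], [x1, x2]]]
Each bracket splits as ab - ba, giving 16 signed words (2^4 = 16).
The x1-initial words carry the normal form:
  from x1x2x3x5x4, sign +1: term +[[[[x1, x2], x3], x5], x4]
  from x1x2x5x3x4, sign -1: term -[[[[x1, x2], x5], x3], x4]

[[[[x1, x2], x3], x5], x4] - [[[[x1, x2], x5], x3], x4]


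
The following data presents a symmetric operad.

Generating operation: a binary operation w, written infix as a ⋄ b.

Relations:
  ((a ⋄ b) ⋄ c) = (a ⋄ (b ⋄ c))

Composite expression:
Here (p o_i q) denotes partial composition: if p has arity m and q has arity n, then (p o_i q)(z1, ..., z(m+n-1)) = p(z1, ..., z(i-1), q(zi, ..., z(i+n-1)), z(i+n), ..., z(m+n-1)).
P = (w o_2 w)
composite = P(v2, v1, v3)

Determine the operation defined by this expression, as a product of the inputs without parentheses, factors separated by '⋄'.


v2 ⋄ v1 ⋄ v3

Under associativity of w, the answer is the v's in reading order.
(v1 ⋄ v3) linearizes to v1 ⋄ v3
(v2 ⋄ (v1 ⋄ v3)) linearizes to v2 ⋄ v1 ⋄ v3


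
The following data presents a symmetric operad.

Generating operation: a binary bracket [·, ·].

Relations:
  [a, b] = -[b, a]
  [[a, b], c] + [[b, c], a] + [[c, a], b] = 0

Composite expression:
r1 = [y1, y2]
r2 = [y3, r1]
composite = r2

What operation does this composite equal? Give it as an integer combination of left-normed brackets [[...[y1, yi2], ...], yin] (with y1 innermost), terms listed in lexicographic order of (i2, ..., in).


-[[y1, y2], y3]


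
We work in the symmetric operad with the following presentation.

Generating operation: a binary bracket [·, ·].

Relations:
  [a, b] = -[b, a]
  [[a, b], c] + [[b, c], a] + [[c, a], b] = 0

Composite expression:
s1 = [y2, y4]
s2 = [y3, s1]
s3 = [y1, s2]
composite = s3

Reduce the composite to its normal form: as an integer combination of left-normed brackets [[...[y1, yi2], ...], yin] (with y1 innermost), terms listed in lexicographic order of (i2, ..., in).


Left-normed coefficients sit on the y1-initial expansion words.
Composite bracket: [y1, [y3, [y2, y4]]]
Expanding via [a, b] = ab - ba: 8 signed words (2^3 = 8).
Only words starting with y1 matter:
  y1y2y4y3 (sign -1) contributes -[[[y1, y2], y4], y3]
  y1y3y2y4 (sign +1) contributes +[[[y1, y3], y2], y4]
  y1y3y4y2 (sign -1) contributes -[[[y1, y3], y4], y2]
  y1y4y2y3 (sign +1) contributes +[[[y1, y4], y2], y3]

-[[[y1, y2], y4], y3] + [[[y1, y3], y2], y4] - [[[y1, y3], y4], y2] + [[[y1, y4], y2], y3]


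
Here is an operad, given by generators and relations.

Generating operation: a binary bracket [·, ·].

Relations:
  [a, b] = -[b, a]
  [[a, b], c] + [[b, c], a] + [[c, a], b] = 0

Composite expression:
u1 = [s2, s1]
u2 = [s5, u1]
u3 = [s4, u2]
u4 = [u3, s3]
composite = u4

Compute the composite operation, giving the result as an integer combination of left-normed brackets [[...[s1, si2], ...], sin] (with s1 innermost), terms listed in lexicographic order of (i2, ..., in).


-[[[[s1, s2], s5], s4], s3]

Antisymmetry and Jacobi reduce to s1-anchored left-normed brackets.
Composite bracket: [[s4, [s5, [s2, s1]]], s3]
Applying ab - ba throughout gives 16 signed words (2^4 = 16).
Coefficients come from the s1-initial words:
  sign of s1s2s5s4s3 is -1, so it contributes -[[[[s1, s2], s5], s4], s3]


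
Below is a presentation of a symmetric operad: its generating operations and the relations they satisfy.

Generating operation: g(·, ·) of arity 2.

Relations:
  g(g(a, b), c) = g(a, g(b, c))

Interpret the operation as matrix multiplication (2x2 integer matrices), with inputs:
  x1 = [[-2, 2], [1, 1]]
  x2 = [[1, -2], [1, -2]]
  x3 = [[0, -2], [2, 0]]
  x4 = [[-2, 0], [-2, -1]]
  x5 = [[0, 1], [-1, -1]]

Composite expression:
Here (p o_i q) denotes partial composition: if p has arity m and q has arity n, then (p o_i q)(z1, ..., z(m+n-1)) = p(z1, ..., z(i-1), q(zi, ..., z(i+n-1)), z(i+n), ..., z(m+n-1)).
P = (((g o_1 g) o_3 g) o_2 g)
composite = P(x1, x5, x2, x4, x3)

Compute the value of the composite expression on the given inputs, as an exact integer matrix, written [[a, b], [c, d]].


g(x5, x2) = [[1, -2], [-2, 4]]
g(x1, g(x5, x2)) = [[-6, 12], [-1, 2]]
g(x4, x3) = [[0, 4], [-2, 4]]
g(g(x1, g(x5, x2)), g(x4, x3)) = [[-24, 24], [-4, 4]]

[[-24, 24], [-4, 4]]


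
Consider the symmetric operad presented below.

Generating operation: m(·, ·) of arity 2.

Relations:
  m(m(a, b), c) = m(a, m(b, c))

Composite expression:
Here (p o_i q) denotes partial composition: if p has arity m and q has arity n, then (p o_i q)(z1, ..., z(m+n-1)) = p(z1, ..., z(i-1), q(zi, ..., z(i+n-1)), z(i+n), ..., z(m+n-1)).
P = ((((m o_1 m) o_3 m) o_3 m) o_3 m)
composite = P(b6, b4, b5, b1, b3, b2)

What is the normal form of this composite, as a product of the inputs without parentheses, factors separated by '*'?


b6 * b4 * b5 * b1 * b3 * b2


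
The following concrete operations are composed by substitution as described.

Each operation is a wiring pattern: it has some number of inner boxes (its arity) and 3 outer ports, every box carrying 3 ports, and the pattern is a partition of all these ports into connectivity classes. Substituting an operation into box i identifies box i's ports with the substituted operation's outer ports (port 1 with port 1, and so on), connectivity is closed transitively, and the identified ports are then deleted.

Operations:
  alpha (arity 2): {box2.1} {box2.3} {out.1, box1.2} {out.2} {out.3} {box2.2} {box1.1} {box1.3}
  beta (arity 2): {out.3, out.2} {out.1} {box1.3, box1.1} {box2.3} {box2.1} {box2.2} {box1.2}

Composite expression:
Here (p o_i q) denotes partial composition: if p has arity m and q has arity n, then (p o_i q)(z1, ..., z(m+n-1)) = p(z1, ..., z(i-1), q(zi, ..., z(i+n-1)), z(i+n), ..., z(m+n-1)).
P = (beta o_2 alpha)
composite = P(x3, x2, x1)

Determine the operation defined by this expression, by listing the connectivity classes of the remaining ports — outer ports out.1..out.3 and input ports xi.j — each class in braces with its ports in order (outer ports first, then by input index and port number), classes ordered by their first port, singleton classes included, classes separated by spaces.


Treat the ports identified at beta as solder joints: merge, then drop.
the subtree at alpha composes to {out.1, x2.2} {out.2} {out.3} {x1.1} {x1.2} {x1.3} {x2.1} {x2.3} on (x2, x1); out.j = own outer ports
the subtree at beta composes to {out.1} {out.2, out.3} {x1.1} {x1.2} {x1.3} {x2.1} {x2.2} {x2.3} {x3.1, x3.3} {x3.2} on (x3, x2, x1); out.j = own outer ports

{out.1} {out.2, out.3} {x1.1} {x1.2} {x1.3} {x2.1} {x2.2} {x2.3} {x3.1, x3.3} {x3.2}


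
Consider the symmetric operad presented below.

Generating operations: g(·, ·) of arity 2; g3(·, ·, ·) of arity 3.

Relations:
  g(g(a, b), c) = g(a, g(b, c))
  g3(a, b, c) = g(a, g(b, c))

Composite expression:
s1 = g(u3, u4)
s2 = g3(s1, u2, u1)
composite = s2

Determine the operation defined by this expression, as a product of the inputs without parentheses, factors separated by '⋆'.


u3 ⋆ u4 ⋆ u2 ⋆ u1


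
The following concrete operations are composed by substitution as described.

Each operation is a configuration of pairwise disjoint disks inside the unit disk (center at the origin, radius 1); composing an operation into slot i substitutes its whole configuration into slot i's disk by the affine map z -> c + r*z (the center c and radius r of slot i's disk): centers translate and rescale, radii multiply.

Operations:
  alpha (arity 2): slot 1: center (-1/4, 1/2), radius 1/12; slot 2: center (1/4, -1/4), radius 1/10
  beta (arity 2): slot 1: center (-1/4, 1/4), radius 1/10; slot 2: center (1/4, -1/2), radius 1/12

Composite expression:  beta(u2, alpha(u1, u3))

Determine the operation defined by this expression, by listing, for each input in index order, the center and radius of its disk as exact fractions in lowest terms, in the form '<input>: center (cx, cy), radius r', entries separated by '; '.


u1: center (11/48, -11/24), radius 1/144; u2: center (-1/4, 1/4), radius 1/10; u3: center (13/48, -25/48), radius 1/120

Below beta, radii multiply path by path; the u-disk centers shift.
input u2: composing its 1 substitution step yields center (-1/4, 1/4), radius 1/10
input u1: composing its 2 substitution steps yields center (11/48, -11/24), radius 1/144
input u3: composing its 2 substitution steps yields center (13/48, -25/48), radius 1/120


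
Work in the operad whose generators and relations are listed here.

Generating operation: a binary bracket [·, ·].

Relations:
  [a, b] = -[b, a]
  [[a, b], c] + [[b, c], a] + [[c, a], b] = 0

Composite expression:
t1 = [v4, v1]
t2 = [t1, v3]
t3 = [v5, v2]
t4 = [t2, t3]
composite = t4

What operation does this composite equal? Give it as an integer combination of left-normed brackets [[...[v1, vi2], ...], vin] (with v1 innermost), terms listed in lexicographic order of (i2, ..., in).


[[[[v1, v4], v3], v2], v5] - [[[[v1, v4], v3], v5], v2]

A multilinear Lie element is pinned by v1-initial words (v1 innermost).
Composite bracket: [[[v4, v1], v3], [v5, v2]]
Expanding via [a, b] = ab - ba: 16 signed words (2^4 = 16).
Collect the words opening with v1:
  word v1v4v3v2v5 has sign +1, contributing +[[[[v1, v4], v3], v2], v5]
  word v1v4v3v5v2 has sign -1, contributing -[[[[v1, v4], v3], v5], v2]


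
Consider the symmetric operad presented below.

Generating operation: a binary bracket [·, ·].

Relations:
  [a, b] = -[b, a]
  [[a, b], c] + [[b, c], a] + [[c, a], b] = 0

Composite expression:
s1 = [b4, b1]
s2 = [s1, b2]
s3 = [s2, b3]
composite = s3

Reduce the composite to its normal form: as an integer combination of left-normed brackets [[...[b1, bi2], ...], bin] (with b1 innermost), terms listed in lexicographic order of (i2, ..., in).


-[[[b1, b4], b2], b3]

Skip Jacobi rewriting: expand, keep b1-initial words, read off terms.
Composite bracket: [[[b4, b1], b2], b3]
Each bracket splits as ab - ba, giving 8 signed words (2^3 = 8).
Collect the words opening with b1:
  sign of b1b4b2b3 is -1, so it contributes -[[[b1, b4], b2], b3]


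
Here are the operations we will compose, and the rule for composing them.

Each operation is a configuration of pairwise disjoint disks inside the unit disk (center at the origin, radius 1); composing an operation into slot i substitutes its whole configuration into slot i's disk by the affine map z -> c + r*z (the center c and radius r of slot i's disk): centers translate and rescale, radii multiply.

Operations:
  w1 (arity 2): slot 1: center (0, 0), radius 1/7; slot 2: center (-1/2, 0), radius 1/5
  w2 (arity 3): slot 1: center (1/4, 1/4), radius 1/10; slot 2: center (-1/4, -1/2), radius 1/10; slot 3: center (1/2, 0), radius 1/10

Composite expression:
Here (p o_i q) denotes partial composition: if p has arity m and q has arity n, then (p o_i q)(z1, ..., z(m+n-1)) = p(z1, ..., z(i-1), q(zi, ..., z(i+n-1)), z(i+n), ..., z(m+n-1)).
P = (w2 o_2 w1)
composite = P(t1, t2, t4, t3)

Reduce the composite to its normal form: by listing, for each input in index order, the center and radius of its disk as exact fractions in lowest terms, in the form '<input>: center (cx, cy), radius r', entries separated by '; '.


t1: center (1/4, 1/4), radius 1/10; t2: center (-1/4, -1/2), radius 1/70; t3: center (1/2, 0), radius 1/10; t4: center (-3/10, -1/2), radius 1/50

Only the slot chain above each t matters under w2; compose those maps.
t1: after 1 affine step, its disk has center (1/4, 1/4), radius 1/10
t2: after 2 affine steps, its disk has center (-1/4, -1/2), radius 1/70
t4: after 2 affine steps, its disk has center (-3/10, -1/2), radius 1/50
t3: after 1 affine step, its disk has center (1/2, 0), radius 1/10


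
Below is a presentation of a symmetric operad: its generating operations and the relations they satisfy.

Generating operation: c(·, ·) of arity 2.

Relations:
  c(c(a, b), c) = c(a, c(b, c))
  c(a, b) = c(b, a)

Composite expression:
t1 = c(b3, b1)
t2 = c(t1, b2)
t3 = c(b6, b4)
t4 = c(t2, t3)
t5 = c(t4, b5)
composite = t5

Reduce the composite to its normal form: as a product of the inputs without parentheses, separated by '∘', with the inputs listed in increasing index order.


b1 ∘ b2 ∘ b3 ∘ b4 ∘ b5 ∘ b6

With c associative and commutative, the b-input set is all that matters.
c(b3, b1) collapses to b3 ∘ b1
c(c(b3, b1), b2) collapses to b3 ∘ b1 ∘ b2
c(b6, b4) collapses to b6 ∘ b4
c(c(c(b3, b1), b2), c(b6, b4)) collapses to b3 ∘ b1 ∘ b2 ∘ b6 ∘ b4
c(c(c(c(b3, b1), b2), c(b6, b4)), b5) collapses to b3 ∘ b1 ∘ b2 ∘ b6 ∘ b4 ∘ b5
commutativity sorts the factors: b1 ∘ b2 ∘ b3 ∘ b4 ∘ b5 ∘ b6


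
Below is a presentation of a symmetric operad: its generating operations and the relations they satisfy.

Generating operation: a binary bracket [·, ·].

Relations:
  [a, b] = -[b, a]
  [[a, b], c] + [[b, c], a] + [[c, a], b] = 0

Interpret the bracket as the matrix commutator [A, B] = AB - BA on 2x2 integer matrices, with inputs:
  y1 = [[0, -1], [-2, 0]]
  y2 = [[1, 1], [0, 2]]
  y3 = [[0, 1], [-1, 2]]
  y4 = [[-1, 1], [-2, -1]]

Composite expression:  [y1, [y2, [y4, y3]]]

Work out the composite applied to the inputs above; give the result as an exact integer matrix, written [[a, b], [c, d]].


[[-12, 8], [-16, 12]]

[y4, y3] = [[1, 2], [4, -1]]
[y2, [y4, y3]] = [[4, -4], [4, -4]]
[y1, [y2, [y4, y3]]] = [[-12, 8], [-16, 12]]


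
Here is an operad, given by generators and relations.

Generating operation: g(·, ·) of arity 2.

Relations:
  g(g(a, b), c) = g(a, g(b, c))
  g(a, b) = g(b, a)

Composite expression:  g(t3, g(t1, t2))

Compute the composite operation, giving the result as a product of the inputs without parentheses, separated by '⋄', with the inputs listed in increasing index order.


t1 ⋄ t2 ⋄ t3

Shape and order are irrelevant to g; the t-input set decides.
g(t1, t2) reduces to t1 ⋄ t2
g(t3, g(t1, t2)) reduces to t3 ⋄ t1 ⋄ t2
rearranged into index order: t1 ⋄ t2 ⋄ t3


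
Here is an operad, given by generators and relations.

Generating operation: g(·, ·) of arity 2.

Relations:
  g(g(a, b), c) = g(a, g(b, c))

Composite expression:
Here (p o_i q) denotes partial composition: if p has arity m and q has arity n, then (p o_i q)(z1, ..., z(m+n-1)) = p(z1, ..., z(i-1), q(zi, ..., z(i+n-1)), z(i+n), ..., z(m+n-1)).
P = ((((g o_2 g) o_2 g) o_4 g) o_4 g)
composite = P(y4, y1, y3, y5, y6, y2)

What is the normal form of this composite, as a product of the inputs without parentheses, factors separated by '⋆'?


y4 ⋆ y1 ⋆ y3 ⋆ y5 ⋆ y6 ⋆ y2


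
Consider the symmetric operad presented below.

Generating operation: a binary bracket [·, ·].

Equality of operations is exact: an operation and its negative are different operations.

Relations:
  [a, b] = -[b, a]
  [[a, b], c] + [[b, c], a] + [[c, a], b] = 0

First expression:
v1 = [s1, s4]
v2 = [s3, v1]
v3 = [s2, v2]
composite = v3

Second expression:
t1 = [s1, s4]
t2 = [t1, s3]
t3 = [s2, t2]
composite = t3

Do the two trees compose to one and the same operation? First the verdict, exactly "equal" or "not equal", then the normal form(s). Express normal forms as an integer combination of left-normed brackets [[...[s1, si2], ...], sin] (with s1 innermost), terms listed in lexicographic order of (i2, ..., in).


not equal; first: [[[s1, s4], s3], s2]; second: -[[[s1, s4], s3], s2]

The first expression, normalized: [[[s1, s4], s3], s2]
The second expression, normalized: -[[[s1, s4], s3], s2]
Distinct normal forms: not equal.


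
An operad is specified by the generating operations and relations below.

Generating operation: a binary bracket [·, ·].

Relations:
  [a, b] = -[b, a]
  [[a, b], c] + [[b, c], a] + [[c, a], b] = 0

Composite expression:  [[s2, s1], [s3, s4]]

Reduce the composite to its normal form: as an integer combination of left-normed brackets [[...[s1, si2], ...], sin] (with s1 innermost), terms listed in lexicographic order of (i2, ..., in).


-[[[s1, s2], s3], s4] + [[[s1, s2], s4], s3]

Expand each bracket as ab - ba; the s1-initial words give the coefficients.
Composite bracket: [[s2, s1], [s3, s4]]
Each bracket splits as ab - ba, giving 8 signed words (2^3 = 8).
Keep just the words that open with s1:
  sign of s1s2s3s4 is -1, so it contributes -[[[s1, s2], s3], s4]
  sign of s1s2s4s3 is +1, so it contributes +[[[s1, s2], s4], s3]


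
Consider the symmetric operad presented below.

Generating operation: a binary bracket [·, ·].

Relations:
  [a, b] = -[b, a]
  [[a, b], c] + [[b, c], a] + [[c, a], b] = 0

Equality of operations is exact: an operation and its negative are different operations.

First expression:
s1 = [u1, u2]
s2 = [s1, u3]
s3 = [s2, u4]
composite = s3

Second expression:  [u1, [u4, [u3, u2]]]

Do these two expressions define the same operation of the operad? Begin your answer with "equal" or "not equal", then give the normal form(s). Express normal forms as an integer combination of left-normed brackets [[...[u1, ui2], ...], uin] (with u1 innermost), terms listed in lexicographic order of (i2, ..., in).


not equal; first: [[[u1, u2], u3], u4]; second: [[[u1, u2], u3], u4] - [[[u1, u3], u2], u4] - [[[u1, u4], u2], u3] + [[[u1, u4], u3], u2]

Reducing the first expression gives [[[u1, u2], u3], u4]
Reducing the second expression gives [[[u1, u2], u3], u4] - [[[u1, u3], u2], u4] - [[[u1, u4], u2], u3] + [[[u1, u4], u3], u2]
The normal forms differ: not equal.


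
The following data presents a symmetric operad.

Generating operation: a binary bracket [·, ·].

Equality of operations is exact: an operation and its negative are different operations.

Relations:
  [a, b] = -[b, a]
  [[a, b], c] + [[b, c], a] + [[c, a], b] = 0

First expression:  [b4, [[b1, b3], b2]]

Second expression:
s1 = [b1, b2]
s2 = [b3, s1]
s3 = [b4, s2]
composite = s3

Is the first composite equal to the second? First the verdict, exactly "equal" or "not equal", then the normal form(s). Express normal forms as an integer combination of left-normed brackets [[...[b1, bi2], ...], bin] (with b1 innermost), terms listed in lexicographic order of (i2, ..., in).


not equal; the first gives -[[[b1, b3], b2], b4] and the second [[[b1, b2], b3], b4]

The first composite normalizes to -[[[b1, b3], b2], b4]
The second composite normalizes to [[[b1, b2], b3], b4]
The forms do not match — not equal.


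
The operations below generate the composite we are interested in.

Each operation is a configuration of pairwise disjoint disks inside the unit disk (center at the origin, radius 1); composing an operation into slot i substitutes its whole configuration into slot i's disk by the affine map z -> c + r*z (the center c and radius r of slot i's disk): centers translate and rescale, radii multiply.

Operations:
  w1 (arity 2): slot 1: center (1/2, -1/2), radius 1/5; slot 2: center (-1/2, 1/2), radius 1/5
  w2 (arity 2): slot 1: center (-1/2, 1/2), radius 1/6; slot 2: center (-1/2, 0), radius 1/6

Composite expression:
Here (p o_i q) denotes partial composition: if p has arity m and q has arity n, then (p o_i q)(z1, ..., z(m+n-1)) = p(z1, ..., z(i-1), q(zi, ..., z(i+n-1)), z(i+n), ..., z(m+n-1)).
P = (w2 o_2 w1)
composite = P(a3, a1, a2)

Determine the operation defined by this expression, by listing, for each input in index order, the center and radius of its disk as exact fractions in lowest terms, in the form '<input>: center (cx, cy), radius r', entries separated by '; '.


Nesting under w2 composes maps z -> c + r*z down each a-path.
a3: after 1 affine step, its disk has center (-1/2, 1/2), radius 1/6
a1: after 2 affine steps, its disk has center (-5/12, -1/12), radius 1/30
a2: after 2 affine steps, its disk has center (-7/12, 1/12), radius 1/30

a1: center (-5/12, -1/12), radius 1/30; a2: center (-7/12, 1/12), radius 1/30; a3: center (-1/2, 1/2), radius 1/6


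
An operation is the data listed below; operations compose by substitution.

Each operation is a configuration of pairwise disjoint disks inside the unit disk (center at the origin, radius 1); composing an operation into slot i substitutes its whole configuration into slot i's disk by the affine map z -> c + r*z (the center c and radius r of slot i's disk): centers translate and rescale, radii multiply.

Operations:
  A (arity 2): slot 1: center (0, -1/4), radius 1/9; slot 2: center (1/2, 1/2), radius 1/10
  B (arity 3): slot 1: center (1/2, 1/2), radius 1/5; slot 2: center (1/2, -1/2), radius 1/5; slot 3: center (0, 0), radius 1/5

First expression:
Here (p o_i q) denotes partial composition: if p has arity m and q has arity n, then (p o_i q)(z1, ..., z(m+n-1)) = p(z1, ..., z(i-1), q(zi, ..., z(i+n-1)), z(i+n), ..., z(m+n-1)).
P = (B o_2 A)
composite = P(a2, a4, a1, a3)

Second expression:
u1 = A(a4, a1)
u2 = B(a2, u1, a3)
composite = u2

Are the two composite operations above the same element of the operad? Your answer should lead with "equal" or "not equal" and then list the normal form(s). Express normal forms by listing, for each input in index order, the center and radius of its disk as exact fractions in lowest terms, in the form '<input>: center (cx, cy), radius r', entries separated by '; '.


Reducing the first expression gives a1: center (3/5, -2/5), radius 1/50; a2: center (1/2, 1/2), radius 1/5; a3: center (0, 0), radius 1/5; a4: center (1/2, -11/20), radius 1/45
Reducing the second expression gives a1: center (3/5, -2/5), radius 1/50; a2: center (1/2, 1/2), radius 1/5; a3: center (0, 0), radius 1/5; a4: center (1/2, -11/20), radius 1/45
Both agree, so they are equal.

equal; the common form is a1: center (3/5, -2/5), radius 1/50; a2: center (1/2, 1/2), radius 1/5; a3: center (0, 0), radius 1/5; a4: center (1/2, -11/20), radius 1/45


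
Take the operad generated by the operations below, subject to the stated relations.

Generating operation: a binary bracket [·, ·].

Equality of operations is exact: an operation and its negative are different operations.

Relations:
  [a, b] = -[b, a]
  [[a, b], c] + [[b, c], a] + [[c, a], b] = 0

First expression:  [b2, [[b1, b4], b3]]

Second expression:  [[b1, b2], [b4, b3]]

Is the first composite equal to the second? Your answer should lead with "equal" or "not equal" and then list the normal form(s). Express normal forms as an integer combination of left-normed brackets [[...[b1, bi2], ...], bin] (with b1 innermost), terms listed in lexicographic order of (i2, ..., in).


not equal; first: -[[[b1, b4], b3], b2]; second: -[[[b1, b2], b3], b4] + [[[b1, b2], b4], b3]

Normal form of the first expression: -[[[b1, b4], b3], b2]
Normal form of the second expression: -[[[b1, b2], b3], b4] + [[[b1, b2], b4], b3]
The normal forms differ: not equal.


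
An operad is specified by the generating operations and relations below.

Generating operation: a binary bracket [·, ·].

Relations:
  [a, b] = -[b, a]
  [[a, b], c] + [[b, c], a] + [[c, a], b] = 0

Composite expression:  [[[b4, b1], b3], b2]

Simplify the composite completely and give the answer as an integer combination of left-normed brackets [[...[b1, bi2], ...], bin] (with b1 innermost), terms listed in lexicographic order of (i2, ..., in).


In the tensor algebra, words opening b1 carry the b1-anchored form.
Composite bracket: [[[b4, b1], b3], b2]
Each bracket splits as ab - ba, giving 8 signed words (2^3 = 8).
Only words starting with b1 matter:
  from b1b4b3b2, sign -1: term -[[[b1, b4], b3], b2]

-[[[b1, b4], b3], b2]


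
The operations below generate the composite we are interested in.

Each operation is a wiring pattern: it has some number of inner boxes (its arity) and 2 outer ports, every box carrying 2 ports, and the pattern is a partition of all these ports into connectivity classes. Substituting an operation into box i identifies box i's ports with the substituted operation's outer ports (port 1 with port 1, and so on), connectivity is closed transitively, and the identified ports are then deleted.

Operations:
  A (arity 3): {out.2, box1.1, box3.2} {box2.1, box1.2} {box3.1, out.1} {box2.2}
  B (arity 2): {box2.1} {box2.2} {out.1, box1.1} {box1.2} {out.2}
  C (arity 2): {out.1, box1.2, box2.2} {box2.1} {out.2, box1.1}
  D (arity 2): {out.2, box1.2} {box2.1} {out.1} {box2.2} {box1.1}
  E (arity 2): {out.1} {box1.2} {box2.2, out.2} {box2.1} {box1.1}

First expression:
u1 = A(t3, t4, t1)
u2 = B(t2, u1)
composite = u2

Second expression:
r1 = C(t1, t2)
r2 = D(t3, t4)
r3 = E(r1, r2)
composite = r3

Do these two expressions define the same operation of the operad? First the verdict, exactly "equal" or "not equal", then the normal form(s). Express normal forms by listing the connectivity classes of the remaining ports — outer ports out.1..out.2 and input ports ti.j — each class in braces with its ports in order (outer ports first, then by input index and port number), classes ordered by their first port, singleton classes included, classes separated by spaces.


not equal — first {out.1, t2.1} {out.2} {t1.1} {t1.2, t3.1} {t2.2} {t3.2, t4.1} {t4.2}, second {out.1} {out.2, t3.2} {t1.1} {t1.2, t2.2} {t2.1} {t3.1} {t4.1} {t4.2}

In normal form, the first expression is {out.1, t2.1} {out.2} {t1.1} {t1.2, t3.1} {t2.2} {t3.2, t4.1} {t4.2}
In normal form, the second expression is {out.1} {out.2, t3.2} {t1.1} {t1.2, t2.2} {t2.1} {t3.1} {t4.1} {t4.2}
They disagree, so not equal.


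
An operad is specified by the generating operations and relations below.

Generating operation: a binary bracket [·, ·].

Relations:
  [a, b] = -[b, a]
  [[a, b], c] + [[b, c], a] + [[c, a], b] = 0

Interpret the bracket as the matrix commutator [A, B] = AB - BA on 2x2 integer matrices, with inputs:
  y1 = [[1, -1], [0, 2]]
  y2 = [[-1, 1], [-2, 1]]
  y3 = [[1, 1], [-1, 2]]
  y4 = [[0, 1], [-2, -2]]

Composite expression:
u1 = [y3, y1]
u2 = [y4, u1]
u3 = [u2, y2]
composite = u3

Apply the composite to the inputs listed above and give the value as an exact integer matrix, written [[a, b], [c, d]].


[[-14, 22], [16, 14]]

[y3, y1] = [[-1, 2], [1, 1]]
[y4, [y3, y1]] = [[5, 6], [2, -5]]
[[y4, [y3, y1]], y2] = [[-14, 22], [16, 14]]


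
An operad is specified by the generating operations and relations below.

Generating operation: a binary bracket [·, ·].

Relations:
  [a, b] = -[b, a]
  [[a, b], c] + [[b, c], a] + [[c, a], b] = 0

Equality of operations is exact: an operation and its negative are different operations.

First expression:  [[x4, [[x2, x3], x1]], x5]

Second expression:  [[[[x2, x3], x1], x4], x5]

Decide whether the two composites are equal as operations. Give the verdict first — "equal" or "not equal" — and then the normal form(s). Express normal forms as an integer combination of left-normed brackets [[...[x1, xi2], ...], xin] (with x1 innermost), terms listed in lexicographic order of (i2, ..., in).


not equal: they reduce to [[[[x1, x2], x3], x4], x5] - [[[[x1, x3], x2], x4], x5] and -[[[[x1, x2], x3], x4], x5] + [[[[x1, x3], x2], x4], x5]


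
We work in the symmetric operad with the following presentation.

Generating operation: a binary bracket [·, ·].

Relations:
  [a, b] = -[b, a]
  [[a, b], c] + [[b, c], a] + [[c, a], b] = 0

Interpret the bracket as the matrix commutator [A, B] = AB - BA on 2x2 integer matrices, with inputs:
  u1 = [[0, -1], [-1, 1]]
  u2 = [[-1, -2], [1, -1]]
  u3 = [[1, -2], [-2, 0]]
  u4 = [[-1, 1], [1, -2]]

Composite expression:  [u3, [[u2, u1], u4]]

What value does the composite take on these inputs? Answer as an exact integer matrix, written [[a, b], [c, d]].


[u2, u1] = [[3, -2], [-1, -3]]
[[u2, u1], u4] = [[-1, 8], [-7, 1]]
[u3, [[u2, u1], u4]] = [[30, 4], [11, -30]]

[[30, 4], [11, -30]]


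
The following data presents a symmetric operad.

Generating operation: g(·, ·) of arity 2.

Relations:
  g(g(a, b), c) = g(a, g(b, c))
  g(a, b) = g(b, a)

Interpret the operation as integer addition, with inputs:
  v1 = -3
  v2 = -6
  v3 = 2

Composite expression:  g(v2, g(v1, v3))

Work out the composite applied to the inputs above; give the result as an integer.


-7

g(v1, v3) = -1
g(v2, g(v1, v3)) = -7


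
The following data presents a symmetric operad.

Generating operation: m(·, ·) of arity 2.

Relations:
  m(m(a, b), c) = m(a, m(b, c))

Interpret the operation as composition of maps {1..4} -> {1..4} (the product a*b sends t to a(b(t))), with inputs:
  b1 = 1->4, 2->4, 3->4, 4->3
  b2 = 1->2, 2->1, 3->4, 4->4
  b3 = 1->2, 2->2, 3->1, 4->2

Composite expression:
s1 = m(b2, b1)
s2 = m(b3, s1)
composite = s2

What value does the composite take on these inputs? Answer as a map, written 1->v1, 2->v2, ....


1->2, 2->2, 3->2, 4->2


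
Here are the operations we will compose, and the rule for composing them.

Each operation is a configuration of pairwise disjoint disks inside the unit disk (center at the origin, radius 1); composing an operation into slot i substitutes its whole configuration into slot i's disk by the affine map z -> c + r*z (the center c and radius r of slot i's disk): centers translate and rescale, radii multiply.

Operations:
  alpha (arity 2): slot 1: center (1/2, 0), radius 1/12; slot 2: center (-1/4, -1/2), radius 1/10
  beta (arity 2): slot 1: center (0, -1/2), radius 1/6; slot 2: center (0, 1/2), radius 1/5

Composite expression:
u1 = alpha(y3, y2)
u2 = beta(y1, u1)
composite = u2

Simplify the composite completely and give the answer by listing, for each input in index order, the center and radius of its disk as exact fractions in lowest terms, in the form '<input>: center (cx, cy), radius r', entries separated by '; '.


Nesting under beta composes maps z -> c + r*z down each y-path.
input y1: applying the 1 nested substitution gives center (0, -1/2), radius 1/6
input y3: applying the 2 nested substitutions gives center (1/10, 1/2), radius 1/60
input y2: applying the 2 nested substitutions gives center (-1/20, 2/5), radius 1/50

y1: center (0, -1/2), radius 1/6; y2: center (-1/20, 2/5), radius 1/50; y3: center (1/10, 1/2), radius 1/60


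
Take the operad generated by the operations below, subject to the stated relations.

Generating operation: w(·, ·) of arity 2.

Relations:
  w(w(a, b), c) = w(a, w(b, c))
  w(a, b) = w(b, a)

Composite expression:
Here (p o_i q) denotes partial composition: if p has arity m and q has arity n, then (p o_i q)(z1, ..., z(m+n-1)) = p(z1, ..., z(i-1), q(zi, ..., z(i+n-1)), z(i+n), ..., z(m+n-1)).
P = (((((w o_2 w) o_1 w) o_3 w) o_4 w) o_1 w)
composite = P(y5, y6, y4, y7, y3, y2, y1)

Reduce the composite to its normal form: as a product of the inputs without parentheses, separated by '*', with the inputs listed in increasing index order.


y1 * y2 * y3 * y4 * y5 * y6 * y7

Shape and order are irrelevant to w; the y-input set decides.
w(y5, y6) collapses to y5 * y6
w(w(y5, y6), y4) collapses to y5 * y6 * y4
w(y3, y2) collapses to y3 * y2
w(y7, w(y3, y2)) collapses to y7 * y3 * y2
w(w(y7, w(y3, y2)), y1) collapses to y7 * y3 * y2 * y1
w(w(w(y5, y6), y4), w(w(y7, w(y3, y2)), y1)) collapses to y5 * y6 * y4 * y7 * y3 * y2 * y1
commutativity sorts the factors: y1 * y2 * y3 * y4 * y5 * y6 * y7


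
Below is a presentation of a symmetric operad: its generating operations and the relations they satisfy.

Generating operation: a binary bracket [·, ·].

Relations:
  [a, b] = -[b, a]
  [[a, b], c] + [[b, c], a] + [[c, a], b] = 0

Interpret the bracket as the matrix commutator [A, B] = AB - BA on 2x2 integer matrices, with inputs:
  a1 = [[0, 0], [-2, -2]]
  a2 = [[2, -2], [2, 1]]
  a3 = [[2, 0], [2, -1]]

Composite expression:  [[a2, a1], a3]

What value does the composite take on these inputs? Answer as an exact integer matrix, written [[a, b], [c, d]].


[[8, -12], [2, -8]]


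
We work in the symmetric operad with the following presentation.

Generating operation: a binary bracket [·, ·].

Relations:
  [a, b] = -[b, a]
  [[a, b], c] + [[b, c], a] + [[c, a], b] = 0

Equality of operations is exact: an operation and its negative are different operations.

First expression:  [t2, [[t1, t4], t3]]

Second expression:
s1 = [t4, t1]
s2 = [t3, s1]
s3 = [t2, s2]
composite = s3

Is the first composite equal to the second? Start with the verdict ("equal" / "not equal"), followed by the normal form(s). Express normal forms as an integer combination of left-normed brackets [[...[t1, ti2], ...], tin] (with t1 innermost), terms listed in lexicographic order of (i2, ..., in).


equal; the common form is -[[[t1, t4], t3], t2]

The first composite normalizes to -[[[t1, t4], t3], t2]
The second composite normalizes to -[[[t1, t4], t3], t2]
Identical normal forms: equal.
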